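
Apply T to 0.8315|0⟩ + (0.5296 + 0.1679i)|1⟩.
0.8315|0⟩ + (0.2558 + 0.4932i)|1⟩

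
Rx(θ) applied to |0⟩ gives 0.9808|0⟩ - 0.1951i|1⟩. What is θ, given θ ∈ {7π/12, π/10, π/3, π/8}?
π/8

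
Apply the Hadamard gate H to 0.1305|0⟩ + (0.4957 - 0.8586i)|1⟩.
(0.4428 - 0.6071i)|0⟩ + (-0.2582 + 0.6071i)|1⟩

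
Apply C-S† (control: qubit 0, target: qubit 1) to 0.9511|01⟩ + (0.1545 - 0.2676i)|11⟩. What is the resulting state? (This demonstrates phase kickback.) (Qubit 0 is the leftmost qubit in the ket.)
0.9511|01⟩ + (-0.2676 - 0.1545i)|11⟩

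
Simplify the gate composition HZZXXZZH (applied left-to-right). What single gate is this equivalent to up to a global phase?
I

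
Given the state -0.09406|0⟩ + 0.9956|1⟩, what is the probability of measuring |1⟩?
0.9912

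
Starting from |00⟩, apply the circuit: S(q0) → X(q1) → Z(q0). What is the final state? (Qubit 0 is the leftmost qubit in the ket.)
|01⟩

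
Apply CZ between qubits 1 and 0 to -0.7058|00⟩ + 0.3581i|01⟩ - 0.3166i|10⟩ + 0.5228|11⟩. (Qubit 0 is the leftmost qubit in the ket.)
-0.7058|00⟩ + 0.3581i|01⟩ - 0.3166i|10⟩ - 0.5228|11⟩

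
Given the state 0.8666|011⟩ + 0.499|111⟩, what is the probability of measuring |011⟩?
0.751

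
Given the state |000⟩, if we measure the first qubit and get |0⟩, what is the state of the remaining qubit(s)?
|00⟩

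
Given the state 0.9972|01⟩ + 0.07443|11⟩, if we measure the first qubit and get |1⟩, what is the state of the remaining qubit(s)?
|1⟩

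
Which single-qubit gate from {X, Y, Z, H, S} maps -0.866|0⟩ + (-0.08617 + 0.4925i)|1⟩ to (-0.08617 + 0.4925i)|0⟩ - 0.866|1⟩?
X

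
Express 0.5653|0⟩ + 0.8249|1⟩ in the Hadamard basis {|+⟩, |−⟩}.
0.983|+⟩ - 0.1836|−⟩

With |ψ⟩ = α|0⟩ + β|1⟩, the Hadamard-basis coefficients are ⟨+|ψ⟩ = (α + β)/√2 and ⟨−|ψ⟩ = (α − β)/√2.
Here α = 0.5653, β = 0.8249: (α + β)/√2 = 0.983, (α − β)/√2 = -0.1836.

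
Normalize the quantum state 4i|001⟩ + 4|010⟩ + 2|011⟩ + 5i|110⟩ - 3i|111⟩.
0.4781i|001⟩ + 0.4781|010⟩ + 0.239|011⟩ + 0.5976i|110⟩ - 0.3586i|111⟩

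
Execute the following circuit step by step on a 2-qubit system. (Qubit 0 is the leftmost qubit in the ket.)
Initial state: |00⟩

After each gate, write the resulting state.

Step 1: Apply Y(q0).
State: i|10⟩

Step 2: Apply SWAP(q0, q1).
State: i|01⟩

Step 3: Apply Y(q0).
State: -|11⟩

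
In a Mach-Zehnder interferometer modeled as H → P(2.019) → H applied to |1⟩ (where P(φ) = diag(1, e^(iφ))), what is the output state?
(0.7167 - 0.4506i)|0⟩ + (0.2833 + 0.4506i)|1⟩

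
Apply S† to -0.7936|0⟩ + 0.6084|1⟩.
-0.7936|0⟩ - 0.6084i|1⟩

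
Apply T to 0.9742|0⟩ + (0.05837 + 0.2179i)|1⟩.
0.9742|0⟩ + (-0.1128 + 0.1954i)|1⟩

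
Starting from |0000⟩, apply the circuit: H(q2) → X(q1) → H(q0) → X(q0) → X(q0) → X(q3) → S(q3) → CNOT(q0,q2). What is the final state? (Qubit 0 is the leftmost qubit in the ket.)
(1/2)i|0101⟩ + (1/2)i|0111⟩ + (1/2)i|1101⟩ + (1/2)i|1111⟩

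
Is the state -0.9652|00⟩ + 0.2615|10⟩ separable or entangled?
Separable

Writing the state as a|00⟩ + b|01⟩ + c|10⟩ + d|11⟩, it is a product state iff ad − bc = 0.
Here (a, b, c, d) = (-0.9652, 0, 0.2615, 0): ad − bc = (-0.9652)(0) − (0)(0.2615) = 0, so the state is separable.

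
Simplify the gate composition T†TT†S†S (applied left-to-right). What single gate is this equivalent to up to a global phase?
T†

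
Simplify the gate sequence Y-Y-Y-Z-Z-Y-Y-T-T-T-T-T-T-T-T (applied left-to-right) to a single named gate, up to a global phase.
Y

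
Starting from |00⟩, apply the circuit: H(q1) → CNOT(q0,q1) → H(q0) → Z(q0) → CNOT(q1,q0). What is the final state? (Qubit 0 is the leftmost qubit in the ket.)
1/2|00⟩ - 1/2|01⟩ - 1/2|10⟩ + 1/2|11⟩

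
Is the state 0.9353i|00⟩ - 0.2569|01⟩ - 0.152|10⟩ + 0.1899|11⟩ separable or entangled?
Entangled

Writing the state as a|00⟩ + b|01⟩ + c|10⟩ + d|11⟩, it is a product state iff ad − bc = 0.
Here (a, b, c, d) = (0.9353i, -0.2569, -0.152, 0.1899): ad − bc = (0.9353i)(0.1899) − (-0.2569)(-0.152) = (-0.03905 + 0.1776i) ≠ 0, so the state is entangled.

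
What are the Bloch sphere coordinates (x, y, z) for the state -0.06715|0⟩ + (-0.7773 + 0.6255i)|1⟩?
(0.1044, -0.084, -0.9909)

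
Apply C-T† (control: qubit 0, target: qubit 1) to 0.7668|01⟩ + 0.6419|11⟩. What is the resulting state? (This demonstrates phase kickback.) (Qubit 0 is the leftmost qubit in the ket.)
0.7668|01⟩ + (0.4539 - 0.4539i)|11⟩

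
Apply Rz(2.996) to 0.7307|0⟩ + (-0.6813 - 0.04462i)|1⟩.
(0.05315 - 0.7288i)|0⟩ + (-0.005051 - 0.6827i)|1⟩

Rz(2.996) = [[e^(−iθ/2), 0], [0, e^(iθ/2)]] with e^(±iθ/2) = cos(θ/2) ± i·sin(θ/2); θ = 2.996, cos(θ/2) ≈ 0.072732, sin(θ/2) ≈ 0.997352.
With a = amp(|0⟩) = 0.7307 and b = amp(|1⟩) = (-0.6813 - 0.04462i):
new amp(|0⟩) = (0.072732 - 0.997352i)·a = (0.05315 - 0.7288i)
new amp(|1⟩) = (0.072732 + 0.997352i)·b = (-0.005051 - 0.6827i)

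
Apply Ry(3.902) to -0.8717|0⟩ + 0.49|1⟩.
-0.1315|0⟩ - 0.9913|1⟩

Ry(3.902) = [[cos(θ/2), −sin(θ/2)], [sin(θ/2), cos(θ/2)]]; θ = 3.902, cos(θ/2) ≈ -0.37111, sin(θ/2) ≈ 0.928589.
With a = amp(|0⟩) = -0.8717 and b = amp(|1⟩) = 0.49:
new amp(|0⟩) = (-0.37111)·a + (-0.928589)·b = -0.1315
new amp(|1⟩) = (0.928589)·a + (-0.37111)·b = -0.9913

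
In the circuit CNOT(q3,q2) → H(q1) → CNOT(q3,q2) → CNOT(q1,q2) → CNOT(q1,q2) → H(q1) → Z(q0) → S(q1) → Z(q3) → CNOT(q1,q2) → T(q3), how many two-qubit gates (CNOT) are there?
5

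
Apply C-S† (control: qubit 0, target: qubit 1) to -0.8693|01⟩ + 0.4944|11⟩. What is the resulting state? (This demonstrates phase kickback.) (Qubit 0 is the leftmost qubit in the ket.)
-0.8693|01⟩ - 0.4944i|11⟩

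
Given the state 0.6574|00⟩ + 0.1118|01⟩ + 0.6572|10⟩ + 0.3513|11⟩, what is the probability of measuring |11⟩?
0.1234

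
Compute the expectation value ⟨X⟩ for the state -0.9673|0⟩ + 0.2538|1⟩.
-0.491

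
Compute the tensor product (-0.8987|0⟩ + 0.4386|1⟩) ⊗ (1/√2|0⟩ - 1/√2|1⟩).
-0.6355|00⟩ + 0.6355|01⟩ + 0.3101|10⟩ - 0.3101|11⟩

amp(|b₁b₂…⟩) = product of the factor amplitudes for bits b₁, b₂, …; only kets whose every factor amplitude is nonzero survive.
|00⟩: (-0.8987)(1/√2) = -0.6355
|01⟩: (-0.8987)(-1/√2) = 0.6355
|10⟩: (0.4386)(1/√2) = 0.3101
|11⟩: (0.4386)(-1/√2) = -0.3101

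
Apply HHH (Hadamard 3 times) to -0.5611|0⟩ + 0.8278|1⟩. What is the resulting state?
0.1886|0⟩ - 0.9821|1⟩

H² = I, so H^3 = H: a single Hadamard. With (a, b) = (-0.5611, 0.8278), H gives ((a + b)/√2, (a − b)/√2) = (0.1886, -0.9821).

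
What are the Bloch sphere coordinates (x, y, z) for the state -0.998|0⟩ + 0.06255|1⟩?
(-0.1248, 0, 0.9921)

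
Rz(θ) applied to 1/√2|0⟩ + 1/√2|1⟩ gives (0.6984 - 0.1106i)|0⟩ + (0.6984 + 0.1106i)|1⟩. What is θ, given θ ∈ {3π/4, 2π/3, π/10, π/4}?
π/10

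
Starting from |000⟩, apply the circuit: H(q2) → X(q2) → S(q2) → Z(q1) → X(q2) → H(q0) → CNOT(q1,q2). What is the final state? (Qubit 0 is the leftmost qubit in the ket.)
(1/2)i|000⟩ + 1/2|001⟩ + (1/2)i|100⟩ + 1/2|101⟩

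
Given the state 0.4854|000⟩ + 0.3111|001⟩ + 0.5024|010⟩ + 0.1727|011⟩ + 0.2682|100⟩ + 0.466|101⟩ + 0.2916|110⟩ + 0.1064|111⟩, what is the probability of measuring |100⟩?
0.07193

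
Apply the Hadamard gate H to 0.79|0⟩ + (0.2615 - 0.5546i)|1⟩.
(0.7435 - 0.3922i)|0⟩ + (0.3737 + 0.3922i)|1⟩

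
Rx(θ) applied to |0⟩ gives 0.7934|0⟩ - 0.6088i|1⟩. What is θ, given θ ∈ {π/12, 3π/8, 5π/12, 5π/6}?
5π/12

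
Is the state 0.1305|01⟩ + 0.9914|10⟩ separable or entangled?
Entangled

Writing the state as a|00⟩ + b|01⟩ + c|10⟩ + d|11⟩, it is a product state iff ad − bc = 0.
Here (a, b, c, d) = (0, 0.1305, 0.9914, 0): ad − bc = (0)(0) − (0.1305)(0.9914) = -0.1294 ≠ 0, so the state is entangled.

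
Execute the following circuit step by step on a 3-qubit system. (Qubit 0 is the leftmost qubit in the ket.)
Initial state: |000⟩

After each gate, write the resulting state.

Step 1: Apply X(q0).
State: |100⟩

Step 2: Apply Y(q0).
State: -i|000⟩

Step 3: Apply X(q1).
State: -i|010⟩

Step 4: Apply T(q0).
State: -i|010⟩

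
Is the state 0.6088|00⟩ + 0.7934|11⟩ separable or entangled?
Entangled

Writing the state as a|00⟩ + b|01⟩ + c|10⟩ + d|11⟩, it is a product state iff ad − bc = 0.
Here (a, b, c, d) = (0.6088, 0, 0, 0.7934): ad − bc = (0.6088)(0.7934) − (0)(0) = 0.483 ≠ 0, so the state is entangled.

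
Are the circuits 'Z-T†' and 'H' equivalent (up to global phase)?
No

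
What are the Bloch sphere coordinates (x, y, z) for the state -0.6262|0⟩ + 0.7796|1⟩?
(-0.9764, 0, -0.2156)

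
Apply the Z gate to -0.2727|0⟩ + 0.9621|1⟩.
-0.2727|0⟩ - 0.9621|1⟩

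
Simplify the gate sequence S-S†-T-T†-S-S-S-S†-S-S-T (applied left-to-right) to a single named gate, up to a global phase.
T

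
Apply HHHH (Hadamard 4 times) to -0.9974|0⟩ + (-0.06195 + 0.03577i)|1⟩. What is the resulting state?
-0.9974|0⟩ + (-0.06195 + 0.03577i)|1⟩

H² = I, so an even number of Hadamards cancels: H^4 = I and the state is unchanged.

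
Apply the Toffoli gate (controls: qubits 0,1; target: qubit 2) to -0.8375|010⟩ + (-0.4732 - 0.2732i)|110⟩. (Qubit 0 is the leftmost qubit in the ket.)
-0.8375|010⟩ + (-0.4732 - 0.2732i)|111⟩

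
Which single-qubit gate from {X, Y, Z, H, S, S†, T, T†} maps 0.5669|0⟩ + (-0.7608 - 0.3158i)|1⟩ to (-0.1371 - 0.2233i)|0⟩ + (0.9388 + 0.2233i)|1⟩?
H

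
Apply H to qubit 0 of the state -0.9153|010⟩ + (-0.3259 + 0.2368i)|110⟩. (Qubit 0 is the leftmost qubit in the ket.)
(-0.8777 + 0.1674i)|010⟩ + (-0.4168 - 0.1674i)|110⟩

H on qubit 0 mixes each pair of kets that differ only in qubit 0: amplitudes (a, b) of (|…0…⟩, |…1…⟩) become ((a + b)/√2, (a − b)/√2). Kets absent from the input have amplitude 0.
(|010⟩, |110⟩): (a, b) = (-0.9153, (-0.3259 + 0.2368i)) → ((-0.8777 + 0.1674i), (-0.4168 - 0.1674i))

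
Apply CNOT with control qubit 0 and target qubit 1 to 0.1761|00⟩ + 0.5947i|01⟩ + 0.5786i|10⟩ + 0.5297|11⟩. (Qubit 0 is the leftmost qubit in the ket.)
0.1761|00⟩ + 0.5947i|01⟩ + 0.5297|10⟩ + 0.5786i|11⟩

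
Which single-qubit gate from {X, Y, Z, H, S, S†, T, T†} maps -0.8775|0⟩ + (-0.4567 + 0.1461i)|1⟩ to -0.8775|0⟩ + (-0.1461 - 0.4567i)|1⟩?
S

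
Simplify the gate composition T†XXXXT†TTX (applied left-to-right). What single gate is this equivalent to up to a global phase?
X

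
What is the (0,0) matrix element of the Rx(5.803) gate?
-0.9713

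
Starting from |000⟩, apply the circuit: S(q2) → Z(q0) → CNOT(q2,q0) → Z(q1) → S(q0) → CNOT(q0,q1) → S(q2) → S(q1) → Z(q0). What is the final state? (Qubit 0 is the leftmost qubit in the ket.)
|000⟩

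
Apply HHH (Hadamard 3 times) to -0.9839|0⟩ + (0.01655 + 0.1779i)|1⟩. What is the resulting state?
(-0.684 + 0.1258i)|0⟩ + (-0.7074 - 0.1258i)|1⟩

H² = I, so H^3 = H: a single Hadamard. With (a, b) = (-0.9839, (0.01655 + 0.1779i)), H gives ((a + b)/√2, (a − b)/√2) = ((-0.684 + 0.1258i), (-0.7074 - 0.1258i)).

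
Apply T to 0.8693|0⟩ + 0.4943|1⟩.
0.8693|0⟩ + (0.3495 + 0.3495i)|1⟩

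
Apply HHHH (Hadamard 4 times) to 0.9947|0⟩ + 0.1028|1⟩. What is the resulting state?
0.9947|0⟩ + 0.1028|1⟩

H² = I, so an even number of Hadamards cancels: H^4 = I and the state is unchanged.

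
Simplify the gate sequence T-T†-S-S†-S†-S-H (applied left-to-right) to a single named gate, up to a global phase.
H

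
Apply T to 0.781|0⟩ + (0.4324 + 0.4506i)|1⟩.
0.781|0⟩ + (-0.01287 + 0.6244i)|1⟩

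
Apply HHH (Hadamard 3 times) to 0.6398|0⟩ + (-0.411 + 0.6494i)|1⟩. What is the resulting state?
(0.1618 + 0.4592i)|0⟩ + (0.743 - 0.4592i)|1⟩

H² = I, so H^3 = H: a single Hadamard. With (a, b) = (0.6398, (-0.411 + 0.6494i)), H gives ((a + b)/√2, (a − b)/√2) = ((0.1618 + 0.4592i), (0.743 - 0.4592i)).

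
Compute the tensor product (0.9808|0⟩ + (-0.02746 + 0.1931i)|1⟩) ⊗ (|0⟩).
0.9808|00⟩ + (-0.02746 + 0.1931i)|10⟩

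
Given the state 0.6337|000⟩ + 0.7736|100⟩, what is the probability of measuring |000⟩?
0.4016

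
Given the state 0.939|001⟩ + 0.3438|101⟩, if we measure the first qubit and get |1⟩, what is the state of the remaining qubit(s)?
|01⟩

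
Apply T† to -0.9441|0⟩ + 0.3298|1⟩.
-0.9441|0⟩ + (0.2332 - 0.2332i)|1⟩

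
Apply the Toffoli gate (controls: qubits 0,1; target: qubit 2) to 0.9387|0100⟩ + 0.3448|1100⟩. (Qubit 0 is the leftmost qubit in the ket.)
0.9387|0100⟩ + 0.3448|1110⟩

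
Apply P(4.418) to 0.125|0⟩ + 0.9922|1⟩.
0.125|0⟩ + (-0.2879 - 0.9495i)|1⟩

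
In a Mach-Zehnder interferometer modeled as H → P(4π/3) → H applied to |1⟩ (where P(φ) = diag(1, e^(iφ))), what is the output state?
(0.75 + 0.433i)|0⟩ + (0.25 - 0.433i)|1⟩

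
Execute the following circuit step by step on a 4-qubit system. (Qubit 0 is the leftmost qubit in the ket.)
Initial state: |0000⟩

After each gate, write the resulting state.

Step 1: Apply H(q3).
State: 1/√2|0000⟩ + 1/√2|0001⟩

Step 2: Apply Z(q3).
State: 1/√2|0000⟩ - 1/√2|0001⟩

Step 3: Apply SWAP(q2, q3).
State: 1/√2|0000⟩ - 1/√2|0010⟩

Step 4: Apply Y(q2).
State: (1/√2)i|0000⟩ + (1/√2)i|0010⟩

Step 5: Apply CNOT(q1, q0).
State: (1/√2)i|0000⟩ + (1/√2)i|0010⟩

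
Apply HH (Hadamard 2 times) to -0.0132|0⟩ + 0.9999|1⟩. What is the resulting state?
-0.0132|0⟩ + 0.9999|1⟩

H² = I, so an even number of Hadamards cancels: H^2 = I and the state is unchanged.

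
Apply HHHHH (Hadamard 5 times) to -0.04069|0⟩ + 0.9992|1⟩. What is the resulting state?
0.6778|0⟩ - 0.7353|1⟩

H² = I, so H^5 = H: a single Hadamard. With (a, b) = (-0.04069, 0.9992), H gives ((a + b)/√2, (a − b)/√2) = (0.6778, -0.7353).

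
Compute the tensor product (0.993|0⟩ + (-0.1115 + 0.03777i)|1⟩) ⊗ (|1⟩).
0.993|01⟩ + (-0.1115 + 0.03777i)|11⟩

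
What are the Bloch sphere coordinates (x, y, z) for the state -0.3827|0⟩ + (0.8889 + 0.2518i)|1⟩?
(-0.6804, -0.1927, -0.7071)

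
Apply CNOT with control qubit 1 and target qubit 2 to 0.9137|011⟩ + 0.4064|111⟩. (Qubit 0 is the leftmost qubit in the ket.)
0.9137|010⟩ + 0.4064|110⟩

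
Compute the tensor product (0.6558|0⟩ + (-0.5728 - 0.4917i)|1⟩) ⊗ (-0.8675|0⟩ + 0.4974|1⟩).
-0.5689|00⟩ + 0.3262|01⟩ + (0.4969 + 0.4265i)|10⟩ + (-0.2849 - 0.2446i)|11⟩

amp(|b₁b₂…⟩) = product of the factor amplitudes for bits b₁, b₂, …; only kets whose every factor amplitude is nonzero survive.
|00⟩: (0.6558)(-0.8675) = -0.5689
|01⟩: (0.6558)(0.4974) = 0.3262
|10⟩: (-0.5728 - 0.4917i)(-0.8675) = (0.4969 + 0.4265i)
|11⟩: (-0.5728 - 0.4917i)(0.4974) = (-0.2849 - 0.2446i)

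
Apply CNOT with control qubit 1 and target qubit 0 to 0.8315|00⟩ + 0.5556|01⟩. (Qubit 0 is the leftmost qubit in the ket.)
0.8315|00⟩ + 0.5556|11⟩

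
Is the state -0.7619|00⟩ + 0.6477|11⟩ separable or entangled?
Entangled

Writing the state as a|00⟩ + b|01⟩ + c|10⟩ + d|11⟩, it is a product state iff ad − bc = 0.
Here (a, b, c, d) = (-0.7619, 0, 0, 0.6477): ad − bc = (-0.7619)(0.6477) − (0)(0) = -0.4935 ≠ 0, so the state is entangled.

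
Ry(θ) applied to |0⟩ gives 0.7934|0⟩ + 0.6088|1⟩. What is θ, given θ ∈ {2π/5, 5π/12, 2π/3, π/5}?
5π/12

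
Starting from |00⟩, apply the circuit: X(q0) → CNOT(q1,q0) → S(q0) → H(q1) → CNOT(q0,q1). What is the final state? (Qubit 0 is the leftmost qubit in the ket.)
(1/√2)i|10⟩ + (1/√2)i|11⟩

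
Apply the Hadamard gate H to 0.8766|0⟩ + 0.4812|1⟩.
0.9601|0⟩ + 0.2796|1⟩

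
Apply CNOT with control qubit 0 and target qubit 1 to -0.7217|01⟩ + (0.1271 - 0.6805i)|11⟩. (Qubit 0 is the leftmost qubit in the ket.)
-0.7217|01⟩ + (0.1271 - 0.6805i)|10⟩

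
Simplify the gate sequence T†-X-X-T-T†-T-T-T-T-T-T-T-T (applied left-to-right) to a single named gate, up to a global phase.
T†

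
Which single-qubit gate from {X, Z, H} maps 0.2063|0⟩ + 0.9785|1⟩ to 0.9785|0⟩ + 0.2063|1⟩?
X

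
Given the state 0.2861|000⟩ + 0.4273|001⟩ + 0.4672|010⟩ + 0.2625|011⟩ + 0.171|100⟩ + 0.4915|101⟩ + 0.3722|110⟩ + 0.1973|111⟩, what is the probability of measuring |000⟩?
0.08185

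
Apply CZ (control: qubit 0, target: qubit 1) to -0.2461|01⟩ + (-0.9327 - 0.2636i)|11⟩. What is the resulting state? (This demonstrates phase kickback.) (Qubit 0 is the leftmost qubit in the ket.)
-0.2461|01⟩ + (0.9327 + 0.2636i)|11⟩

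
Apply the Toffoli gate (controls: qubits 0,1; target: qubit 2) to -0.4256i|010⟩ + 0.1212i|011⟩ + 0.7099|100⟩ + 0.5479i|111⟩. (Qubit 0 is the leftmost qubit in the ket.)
-0.4256i|010⟩ + 0.1212i|011⟩ + 0.7099|100⟩ + 0.5479i|110⟩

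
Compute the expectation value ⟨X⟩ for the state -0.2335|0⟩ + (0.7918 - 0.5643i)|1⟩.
-0.3698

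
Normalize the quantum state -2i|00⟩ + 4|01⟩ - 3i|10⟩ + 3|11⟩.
-0.3244i|00⟩ + 0.6489|01⟩ - 0.4867i|10⟩ + 0.4867|11⟩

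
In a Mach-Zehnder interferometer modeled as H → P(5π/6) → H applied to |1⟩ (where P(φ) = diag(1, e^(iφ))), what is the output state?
(0.933 - 0.25i)|0⟩ + (0.06699 + 0.25i)|1⟩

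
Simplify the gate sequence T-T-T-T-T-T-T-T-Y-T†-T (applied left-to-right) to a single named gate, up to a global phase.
Y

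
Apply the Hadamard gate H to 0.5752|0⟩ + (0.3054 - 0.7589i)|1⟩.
(0.6227 - 0.5366i)|0⟩ + (0.1908 + 0.5366i)|1⟩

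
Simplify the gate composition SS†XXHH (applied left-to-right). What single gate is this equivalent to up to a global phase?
I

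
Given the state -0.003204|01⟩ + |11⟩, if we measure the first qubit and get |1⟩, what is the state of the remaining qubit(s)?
|1⟩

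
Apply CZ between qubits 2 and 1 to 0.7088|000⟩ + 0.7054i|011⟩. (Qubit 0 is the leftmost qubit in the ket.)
0.7088|000⟩ - 0.7054i|011⟩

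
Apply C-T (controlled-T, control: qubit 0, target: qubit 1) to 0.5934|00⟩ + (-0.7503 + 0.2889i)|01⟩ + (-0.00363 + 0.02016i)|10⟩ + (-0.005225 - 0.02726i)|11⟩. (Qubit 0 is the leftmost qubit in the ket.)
0.5934|00⟩ + (-0.7503 + 0.2889i)|01⟩ + (-0.00363 + 0.02016i)|10⟩ + (0.01558 - 0.02297i)|11⟩

C-T leaves the control-|0⟩ kets |00⟩, |01⟩ unchanged and applies T to qubit 1 on the control-|1⟩ pair (|10⟩, |11⟩).
T = [[1, 0], [0, (1/√2 + (1/√2)i)]].
With a = amp(|10⟩) = (-0.00363 + 0.02016i) and b = amp(|11⟩) = (-0.005225 - 0.02726i):
new amp(|10⟩) = (1)·a = (-0.00363 + 0.02016i)
new amp(|11⟩) = (1/√2 + (1/√2)i)·b = (0.01558 - 0.02297i)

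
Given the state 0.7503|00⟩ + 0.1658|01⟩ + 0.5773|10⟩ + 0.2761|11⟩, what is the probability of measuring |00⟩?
0.563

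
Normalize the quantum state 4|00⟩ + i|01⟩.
0.9701|00⟩ + 0.2425i|01⟩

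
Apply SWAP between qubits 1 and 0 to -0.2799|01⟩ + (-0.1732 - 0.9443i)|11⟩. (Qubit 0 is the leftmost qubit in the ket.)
-0.2799|10⟩ + (-0.1732 - 0.9443i)|11⟩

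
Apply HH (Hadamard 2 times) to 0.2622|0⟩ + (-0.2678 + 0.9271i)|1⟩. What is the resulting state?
0.2622|0⟩ + (-0.2678 + 0.9271i)|1⟩

H² = I, so an even number of Hadamards cancels: H^2 = I and the state is unchanged.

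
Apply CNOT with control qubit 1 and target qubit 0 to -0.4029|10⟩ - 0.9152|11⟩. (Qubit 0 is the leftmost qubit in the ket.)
-0.9152|01⟩ - 0.4029|10⟩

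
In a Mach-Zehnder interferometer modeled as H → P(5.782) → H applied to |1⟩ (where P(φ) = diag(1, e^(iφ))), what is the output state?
(0.06149 + 0.2402i)|0⟩ + (0.9385 - 0.2402i)|1⟩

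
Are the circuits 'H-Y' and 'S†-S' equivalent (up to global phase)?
No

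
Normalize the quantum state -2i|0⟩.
-i|0⟩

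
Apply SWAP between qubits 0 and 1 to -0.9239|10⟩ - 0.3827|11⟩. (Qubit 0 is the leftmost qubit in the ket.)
-0.9239|01⟩ - 0.3827|11⟩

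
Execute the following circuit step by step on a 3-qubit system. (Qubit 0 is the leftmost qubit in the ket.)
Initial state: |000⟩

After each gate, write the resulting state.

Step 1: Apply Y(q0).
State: i|100⟩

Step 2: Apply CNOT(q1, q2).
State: i|100⟩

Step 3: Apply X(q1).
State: i|110⟩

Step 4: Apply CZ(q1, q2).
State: i|110⟩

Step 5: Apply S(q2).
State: i|110⟩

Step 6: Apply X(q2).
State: i|111⟩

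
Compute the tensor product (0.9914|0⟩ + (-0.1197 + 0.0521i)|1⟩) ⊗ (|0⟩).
0.9914|00⟩ + (-0.1197 + 0.0521i)|10⟩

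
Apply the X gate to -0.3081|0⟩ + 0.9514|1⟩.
0.9514|0⟩ - 0.3081|1⟩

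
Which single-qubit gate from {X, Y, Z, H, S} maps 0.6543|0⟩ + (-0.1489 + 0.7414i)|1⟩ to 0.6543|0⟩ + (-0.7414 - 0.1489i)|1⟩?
S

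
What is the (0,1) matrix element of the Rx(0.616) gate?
-0.3032i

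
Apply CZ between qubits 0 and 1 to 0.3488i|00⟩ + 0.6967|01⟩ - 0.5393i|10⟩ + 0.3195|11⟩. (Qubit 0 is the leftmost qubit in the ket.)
0.3488i|00⟩ + 0.6967|01⟩ - 0.5393i|10⟩ - 0.3195|11⟩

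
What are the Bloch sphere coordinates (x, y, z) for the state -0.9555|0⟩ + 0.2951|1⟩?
(-0.5639, 0, 0.8259)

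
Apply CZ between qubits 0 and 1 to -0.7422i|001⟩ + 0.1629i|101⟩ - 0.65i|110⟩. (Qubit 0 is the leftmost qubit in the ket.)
-0.7422i|001⟩ + 0.1629i|101⟩ + 0.65i|110⟩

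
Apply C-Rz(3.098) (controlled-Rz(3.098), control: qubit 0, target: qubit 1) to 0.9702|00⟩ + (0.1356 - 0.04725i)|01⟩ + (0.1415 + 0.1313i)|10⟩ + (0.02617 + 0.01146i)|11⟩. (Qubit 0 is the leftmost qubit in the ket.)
0.9702|00⟩ + (0.1356 - 0.04725i)|01⟩ + (0.1344 - 0.1386i)|10⟩ + (-0.01089 + 0.02641i)|11⟩

C-Rz(3.098) leaves the control-|0⟩ kets |00⟩, |01⟩ unchanged and applies Rz(3.098) to qubit 1 on the control-|1⟩ pair (|10⟩, |11⟩).
Rz(3.098) = [[e^(−iθ/2), 0], [0, e^(iθ/2)]] with e^(±iθ/2) = cos(θ/2) ± i·sin(θ/2); θ = 3.098, cos(θ/2) ≈ 0.0217946, sin(θ/2) ≈ 0.999762.
With a = amp(|10⟩) = (0.1415 + 0.1313i) and b = amp(|11⟩) = (0.02617 + 0.01146i):
new amp(|10⟩) = (0.0217946 - 0.999762i)·a = (0.1344 - 0.1386i)
new amp(|11⟩) = (0.0217946 + 0.999762i)·b = (-0.01089 + 0.02641i)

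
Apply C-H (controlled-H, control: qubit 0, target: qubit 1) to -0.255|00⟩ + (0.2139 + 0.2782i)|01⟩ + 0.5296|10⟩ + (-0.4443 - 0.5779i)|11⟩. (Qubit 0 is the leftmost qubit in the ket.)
-0.255|00⟩ + (0.2139 + 0.2782i)|01⟩ + (0.06032 - 0.4086i)|10⟩ + (0.6887 + 0.4086i)|11⟩

C-H leaves the control-|0⟩ kets |00⟩, |01⟩ unchanged and applies H to qubit 1 on the control-|1⟩ pair (|10⟩, |11⟩).
H = [[1/√2, 1/√2], [1/√2, -1/√2]].
With a = amp(|10⟩) = 0.5296 and b = amp(|11⟩) = (-0.4443 - 0.5779i):
new amp(|10⟩) = (1/√2)·a + (1/√2)·b = (0.06032 - 0.4086i)
new amp(|11⟩) = (1/√2)·a + (-1/√2)·b = (0.6887 + 0.4086i)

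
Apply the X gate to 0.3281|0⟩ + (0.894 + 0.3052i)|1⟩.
(0.894 + 0.3052i)|0⟩ + 0.3281|1⟩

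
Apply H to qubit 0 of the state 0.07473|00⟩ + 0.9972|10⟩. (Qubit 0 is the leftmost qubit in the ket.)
0.758|00⟩ - 0.6523|10⟩

H on qubit 0 mixes each pair of kets that differ only in qubit 0: amplitudes (a, b) of (|…0…⟩, |…1…⟩) become ((a + b)/√2, (a − b)/√2). Kets absent from the input have amplitude 0.
(|00⟩, |10⟩): (a, b) = (0.07473, 0.9972) → (0.758, -0.6523)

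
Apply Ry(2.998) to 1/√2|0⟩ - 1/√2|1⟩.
0.756|0⟩ + 0.6546|1⟩

Ry(2.998) = [[cos(θ/2), −sin(θ/2)], [sin(θ/2), cos(θ/2)]]; θ = 2.998, cos(θ/2) ≈ 0.0717347, sin(θ/2) ≈ 0.997424.
With a = amp(|0⟩) = 1/√2 and b = amp(|1⟩) = -1/√2:
new amp(|0⟩) = (0.0717347)·a + (-0.997424)·b = 0.756
new amp(|1⟩) = (0.997424)·a + (0.0717347)·b = 0.6546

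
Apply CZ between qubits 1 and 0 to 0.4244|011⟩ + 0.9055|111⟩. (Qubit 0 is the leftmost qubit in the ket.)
0.4244|011⟩ - 0.9055|111⟩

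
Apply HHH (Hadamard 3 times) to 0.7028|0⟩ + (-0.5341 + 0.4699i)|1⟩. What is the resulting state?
(0.1193 + 0.3323i)|0⟩ + (0.8746 - 0.3323i)|1⟩

H² = I, so H^3 = H: a single Hadamard. With (a, b) = (0.7028, (-0.5341 + 0.4699i)), H gives ((a + b)/√2, (a − b)/√2) = ((0.1193 + 0.3323i), (0.8746 - 0.3323i)).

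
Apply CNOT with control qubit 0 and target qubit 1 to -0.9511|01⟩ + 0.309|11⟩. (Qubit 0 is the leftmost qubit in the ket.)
-0.9511|01⟩ + 0.309|10⟩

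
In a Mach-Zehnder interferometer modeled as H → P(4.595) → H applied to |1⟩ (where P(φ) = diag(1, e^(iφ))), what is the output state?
(0.5586 + 0.4966i)|0⟩ + (0.4414 - 0.4966i)|1⟩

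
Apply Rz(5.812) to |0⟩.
(-0.9724 - 0.2334i)|0⟩

Rz(5.812) = [[e^(−iθ/2), 0], [0, e^(iθ/2)]] with e^(±iθ/2) = cos(θ/2) ± i·sin(θ/2); θ = 5.812, cos(θ/2) ≈ -0.972376, sin(θ/2) ≈ 0.233419.
With a = amp(|0⟩) = 1 and b = amp(|1⟩) = 0:
new amp(|0⟩) = (-0.972376 - 0.233419i)·a = (-0.9724 - 0.2334i)
new amp(|1⟩) = (-0.972376 + 0.233419i)·b = 0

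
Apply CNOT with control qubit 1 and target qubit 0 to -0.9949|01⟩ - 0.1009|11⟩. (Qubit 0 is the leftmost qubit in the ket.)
-0.1009|01⟩ - 0.9949|11⟩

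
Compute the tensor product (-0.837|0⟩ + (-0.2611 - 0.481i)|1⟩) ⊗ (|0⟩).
-0.837|00⟩ + (-0.2611 - 0.481i)|10⟩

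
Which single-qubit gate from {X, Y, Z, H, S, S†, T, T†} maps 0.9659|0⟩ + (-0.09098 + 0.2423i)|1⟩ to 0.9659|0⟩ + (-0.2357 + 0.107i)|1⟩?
T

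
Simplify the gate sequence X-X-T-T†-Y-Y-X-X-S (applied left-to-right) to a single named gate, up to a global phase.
S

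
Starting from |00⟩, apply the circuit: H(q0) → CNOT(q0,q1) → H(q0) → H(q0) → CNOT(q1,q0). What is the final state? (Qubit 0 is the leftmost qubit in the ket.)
1/√2|00⟩ + 1/√2|01⟩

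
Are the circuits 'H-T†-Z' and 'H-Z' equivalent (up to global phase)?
No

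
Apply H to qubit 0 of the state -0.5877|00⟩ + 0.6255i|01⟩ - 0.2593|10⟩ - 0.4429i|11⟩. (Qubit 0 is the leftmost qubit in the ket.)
-0.5989|00⟩ + 0.1291i|01⟩ - 0.2322|10⟩ + 0.7555i|11⟩

H on qubit 0 mixes each pair of kets that differ only in qubit 0: amplitudes (a, b) of (|…0…⟩, |…1…⟩) become ((a + b)/√2, (a − b)/√2). Kets absent from the input have amplitude 0.
(|00⟩, |10⟩): (a, b) = (-0.5877, -0.2593) → (-0.5989, -0.2322)
(|01⟩, |11⟩): (a, b) = (0.6255i, -0.4429i) → (0.1291i, 0.7555i)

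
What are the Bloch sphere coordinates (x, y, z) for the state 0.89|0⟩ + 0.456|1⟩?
(0.8117, 0, 0.5842)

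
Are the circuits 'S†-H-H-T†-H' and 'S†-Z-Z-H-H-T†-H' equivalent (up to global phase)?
Yes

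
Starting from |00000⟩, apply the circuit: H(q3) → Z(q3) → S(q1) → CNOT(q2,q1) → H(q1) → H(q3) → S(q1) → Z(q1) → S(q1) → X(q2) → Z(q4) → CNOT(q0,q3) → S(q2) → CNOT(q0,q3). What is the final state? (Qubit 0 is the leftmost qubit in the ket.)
(1/√2)i|00110⟩ + (1/√2)i|01110⟩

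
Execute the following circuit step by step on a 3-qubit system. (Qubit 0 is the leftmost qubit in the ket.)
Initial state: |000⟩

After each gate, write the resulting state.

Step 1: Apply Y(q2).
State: i|001⟩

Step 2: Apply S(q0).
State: i|001⟩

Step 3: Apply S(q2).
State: -|001⟩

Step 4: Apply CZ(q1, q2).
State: -|001⟩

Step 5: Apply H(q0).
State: -1/√2|001⟩ - 1/√2|101⟩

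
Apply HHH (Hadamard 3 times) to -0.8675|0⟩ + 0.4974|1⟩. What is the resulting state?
-0.2617|0⟩ - 0.9651|1⟩

H² = I, so H^3 = H: a single Hadamard. With (a, b) = (-0.8675, 0.4974), H gives ((a + b)/√2, (a − b)/√2) = (-0.2617, -0.9651).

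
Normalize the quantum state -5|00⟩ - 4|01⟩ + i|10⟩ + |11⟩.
-0.7625|00⟩ - 0.61|01⟩ + 0.1525i|10⟩ + 0.1525|11⟩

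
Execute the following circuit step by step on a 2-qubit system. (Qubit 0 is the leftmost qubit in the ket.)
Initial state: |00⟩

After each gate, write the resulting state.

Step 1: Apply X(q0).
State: |10⟩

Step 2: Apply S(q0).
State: i|10⟩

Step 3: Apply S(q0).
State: -|10⟩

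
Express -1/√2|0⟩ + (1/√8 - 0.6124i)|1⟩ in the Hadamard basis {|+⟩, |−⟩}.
(-0.25 - 0.433i)|+⟩ + (-0.75 + 0.433i)|−⟩

With |ψ⟩ = α|0⟩ + β|1⟩, the Hadamard-basis coefficients are ⟨+|ψ⟩ = (α + β)/√2 and ⟨−|ψ⟩ = (α − β)/√2.
Here α = -1/√2, β = (1/√8 - 0.6124i): (α + β)/√2 = (-0.25 - 0.433i), (α − β)/√2 = (-0.75 + 0.433i).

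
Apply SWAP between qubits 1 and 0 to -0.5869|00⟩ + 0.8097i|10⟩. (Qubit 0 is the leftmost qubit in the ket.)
-0.5869|00⟩ + 0.8097i|01⟩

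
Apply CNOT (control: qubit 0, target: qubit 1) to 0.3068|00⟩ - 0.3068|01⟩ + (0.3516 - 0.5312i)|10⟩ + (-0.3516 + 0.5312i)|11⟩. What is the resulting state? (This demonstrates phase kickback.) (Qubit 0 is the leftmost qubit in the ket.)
0.3068|00⟩ - 0.3068|01⟩ + (-0.3516 + 0.5312i)|10⟩ + (0.3516 - 0.5312i)|11⟩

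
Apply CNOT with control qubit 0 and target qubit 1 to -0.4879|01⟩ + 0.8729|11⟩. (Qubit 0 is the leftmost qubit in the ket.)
-0.4879|01⟩ + 0.8729|10⟩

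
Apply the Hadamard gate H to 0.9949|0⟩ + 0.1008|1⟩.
0.7748|0⟩ + 0.6322|1⟩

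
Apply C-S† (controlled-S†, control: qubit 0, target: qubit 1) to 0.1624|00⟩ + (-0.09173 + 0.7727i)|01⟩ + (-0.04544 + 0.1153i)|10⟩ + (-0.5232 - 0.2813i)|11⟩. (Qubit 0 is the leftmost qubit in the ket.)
0.1624|00⟩ + (-0.09173 + 0.7727i)|01⟩ + (-0.04544 + 0.1153i)|10⟩ + (-0.2813 + 0.5232i)|11⟩

C-S† leaves the control-|0⟩ kets |00⟩, |01⟩ unchanged and applies S† to qubit 1 on the control-|1⟩ pair (|10⟩, |11⟩).
S† = [[1, 0], [0, -i]].
With a = amp(|10⟩) = (-0.04544 + 0.1153i) and b = amp(|11⟩) = (-0.5232 - 0.2813i):
new amp(|10⟩) = (1)·a = (-0.04544 + 0.1153i)
new amp(|11⟩) = (-i)·b = (-0.2813 + 0.5232i)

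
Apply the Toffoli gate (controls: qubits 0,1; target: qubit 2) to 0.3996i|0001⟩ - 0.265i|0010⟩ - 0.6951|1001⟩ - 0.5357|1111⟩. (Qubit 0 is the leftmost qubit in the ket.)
0.3996i|0001⟩ - 0.265i|0010⟩ - 0.6951|1001⟩ - 0.5357|1101⟩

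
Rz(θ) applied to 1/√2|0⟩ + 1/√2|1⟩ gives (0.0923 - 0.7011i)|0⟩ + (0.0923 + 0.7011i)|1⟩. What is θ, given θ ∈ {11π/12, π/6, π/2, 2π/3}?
11π/12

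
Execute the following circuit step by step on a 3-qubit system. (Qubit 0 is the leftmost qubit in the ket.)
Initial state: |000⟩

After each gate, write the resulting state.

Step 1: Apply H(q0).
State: 1/√2|000⟩ + 1/√2|100⟩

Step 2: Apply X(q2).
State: 1/√2|001⟩ + 1/√2|101⟩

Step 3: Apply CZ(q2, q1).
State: 1/√2|001⟩ + 1/√2|101⟩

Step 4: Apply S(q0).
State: 1/√2|001⟩ + (1/√2)i|101⟩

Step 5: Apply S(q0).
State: 1/√2|001⟩ - 1/√2|101⟩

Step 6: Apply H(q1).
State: 1/2|001⟩ + 1/2|011⟩ - 1/2|101⟩ - 1/2|111⟩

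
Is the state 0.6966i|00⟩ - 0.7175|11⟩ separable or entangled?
Entangled

Writing the state as a|00⟩ + b|01⟩ + c|10⟩ + d|11⟩, it is a product state iff ad − bc = 0.
Here (a, b, c, d) = (0.6966i, 0, 0, -0.7175): ad − bc = (0.6966i)(-0.7175) − (0)(0) = -0.4998i ≠ 0, so the state is entangled.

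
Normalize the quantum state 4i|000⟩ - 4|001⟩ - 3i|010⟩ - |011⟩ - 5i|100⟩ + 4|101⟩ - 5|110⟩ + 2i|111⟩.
(1/√7)i|000⟩ - 1/√7|001⟩ - 0.2835i|010⟩ - 0.09449|011⟩ - 0.4725i|100⟩ + 1/√7|101⟩ - 0.4725|110⟩ + 0.189i|111⟩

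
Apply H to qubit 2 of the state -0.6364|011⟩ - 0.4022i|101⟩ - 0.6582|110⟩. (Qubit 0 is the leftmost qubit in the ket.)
-0.45|010⟩ + 0.45|011⟩ - 0.2844i|100⟩ + 0.2844i|101⟩ - 0.4654|110⟩ - 0.4654|111⟩

H on qubit 2 mixes each pair of kets that differ only in qubit 2: amplitudes (a, b) of (|…0…⟩, |…1…⟩) become ((a + b)/√2, (a − b)/√2). Kets absent from the input have amplitude 0.
(|010⟩, |011⟩): (a, b) = (0, -0.6364) → (-0.45, 0.45)
(|100⟩, |101⟩): (a, b) = (0, -0.4022i) → (-0.2844i, 0.2844i)
(|110⟩, |111⟩): (a, b) = (-0.6582, 0) → (-0.4654, -0.4654)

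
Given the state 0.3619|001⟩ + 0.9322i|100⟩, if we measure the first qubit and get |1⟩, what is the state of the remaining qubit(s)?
i|00⟩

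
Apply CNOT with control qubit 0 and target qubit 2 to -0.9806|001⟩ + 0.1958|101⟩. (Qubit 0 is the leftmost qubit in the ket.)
-0.9806|001⟩ + 0.1958|100⟩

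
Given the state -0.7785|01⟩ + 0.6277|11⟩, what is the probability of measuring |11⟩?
0.394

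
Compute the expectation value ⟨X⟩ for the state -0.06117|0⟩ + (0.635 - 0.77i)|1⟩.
-0.07769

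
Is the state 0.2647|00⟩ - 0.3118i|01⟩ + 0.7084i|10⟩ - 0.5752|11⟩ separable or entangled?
Entangled

Writing the state as a|00⟩ + b|01⟩ + c|10⟩ + d|11⟩, it is a product state iff ad − bc = 0.
Here (a, b, c, d) = (0.2647, -0.3118i, 0.7084i, -0.5752): ad − bc = (0.2647)(-0.5752) − (-0.3118i)(0.7084i) = -0.3731 ≠ 0, so the state is entangled.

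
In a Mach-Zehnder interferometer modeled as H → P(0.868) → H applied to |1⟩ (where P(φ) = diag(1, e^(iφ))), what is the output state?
(0.1768 - 0.3815i)|0⟩ + (0.8232 + 0.3815i)|1⟩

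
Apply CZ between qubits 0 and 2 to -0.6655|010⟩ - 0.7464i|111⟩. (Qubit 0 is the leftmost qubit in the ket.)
-0.6655|010⟩ + 0.7464i|111⟩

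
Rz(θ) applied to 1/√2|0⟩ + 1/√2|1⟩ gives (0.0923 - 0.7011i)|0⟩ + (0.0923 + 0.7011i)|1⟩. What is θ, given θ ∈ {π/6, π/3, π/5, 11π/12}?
11π/12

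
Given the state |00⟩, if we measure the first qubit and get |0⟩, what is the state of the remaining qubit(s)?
|0⟩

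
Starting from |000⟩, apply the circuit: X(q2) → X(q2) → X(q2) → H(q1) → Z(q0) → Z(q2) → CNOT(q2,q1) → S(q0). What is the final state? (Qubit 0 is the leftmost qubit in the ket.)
-1/√2|001⟩ - 1/√2|011⟩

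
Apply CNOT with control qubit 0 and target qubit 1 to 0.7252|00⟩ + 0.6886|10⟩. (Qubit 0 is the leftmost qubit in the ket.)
0.7252|00⟩ + 0.6886|11⟩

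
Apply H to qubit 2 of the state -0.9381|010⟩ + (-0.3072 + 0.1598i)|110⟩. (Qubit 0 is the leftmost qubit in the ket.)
-0.6633|010⟩ - 0.6633|011⟩ + (-0.2172 + 0.113i)|110⟩ + (-0.2172 + 0.113i)|111⟩

H on qubit 2 mixes each pair of kets that differ only in qubit 2: amplitudes (a, b) of (|…0…⟩, |…1…⟩) become ((a + b)/√2, (a − b)/√2). Kets absent from the input have amplitude 0.
(|010⟩, |011⟩): (a, b) = (-0.9381, 0) → (-0.6633, -0.6633)
(|110⟩, |111⟩): (a, b) = ((-0.3072 + 0.1598i), 0) → ((-0.2172 + 0.113i), (-0.2172 + 0.113i))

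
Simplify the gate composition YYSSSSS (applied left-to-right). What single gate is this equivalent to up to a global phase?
S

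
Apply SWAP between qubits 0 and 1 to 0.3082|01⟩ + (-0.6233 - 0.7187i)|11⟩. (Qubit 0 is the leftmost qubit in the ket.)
0.3082|10⟩ + (-0.6233 - 0.7187i)|11⟩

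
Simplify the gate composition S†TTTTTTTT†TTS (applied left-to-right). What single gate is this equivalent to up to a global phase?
I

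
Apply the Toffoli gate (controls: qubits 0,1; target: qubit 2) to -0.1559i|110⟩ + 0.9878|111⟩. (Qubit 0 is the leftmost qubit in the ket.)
0.9878|110⟩ - 0.1559i|111⟩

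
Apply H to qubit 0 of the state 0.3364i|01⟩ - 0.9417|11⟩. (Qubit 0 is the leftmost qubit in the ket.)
(-0.6659 + 0.2379i)|01⟩ + (0.6659 + 0.2379i)|11⟩

H on qubit 0 mixes each pair of kets that differ only in qubit 0: amplitudes (a, b) of (|…0…⟩, |…1…⟩) become ((a + b)/√2, (a − b)/√2). Kets absent from the input have amplitude 0.
(|01⟩, |11⟩): (a, b) = (0.3364i, -0.9417) → ((-0.6659 + 0.2379i), (0.6659 + 0.2379i))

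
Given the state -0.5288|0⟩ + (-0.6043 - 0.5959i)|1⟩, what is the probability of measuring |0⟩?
0.2796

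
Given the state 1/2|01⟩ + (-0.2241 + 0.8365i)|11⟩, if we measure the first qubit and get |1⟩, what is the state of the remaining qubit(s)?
(-0.2588 + 0.9659i)|1⟩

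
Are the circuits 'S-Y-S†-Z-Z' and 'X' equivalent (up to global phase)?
Yes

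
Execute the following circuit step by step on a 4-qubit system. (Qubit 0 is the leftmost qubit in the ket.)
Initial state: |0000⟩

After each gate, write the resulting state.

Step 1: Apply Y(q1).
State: i|0100⟩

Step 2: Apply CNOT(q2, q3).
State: i|0100⟩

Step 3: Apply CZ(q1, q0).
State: i|0100⟩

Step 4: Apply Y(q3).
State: -|0101⟩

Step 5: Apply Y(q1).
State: i|0001⟩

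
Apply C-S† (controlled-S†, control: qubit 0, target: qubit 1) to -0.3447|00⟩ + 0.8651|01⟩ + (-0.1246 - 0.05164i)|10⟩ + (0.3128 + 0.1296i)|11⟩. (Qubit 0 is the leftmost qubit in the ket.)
-0.3447|00⟩ + 0.8651|01⟩ + (-0.1246 - 0.05164i)|10⟩ + (0.1296 - 0.3128i)|11⟩

C-S† leaves the control-|0⟩ kets |00⟩, |01⟩ unchanged and applies S† to qubit 1 on the control-|1⟩ pair (|10⟩, |11⟩).
S† = [[1, 0], [0, -i]].
With a = amp(|10⟩) = (-0.1246 - 0.05164i) and b = amp(|11⟩) = (0.3128 + 0.1296i):
new amp(|10⟩) = (1)·a = (-0.1246 - 0.05164i)
new amp(|11⟩) = (-i)·b = (0.1296 - 0.3128i)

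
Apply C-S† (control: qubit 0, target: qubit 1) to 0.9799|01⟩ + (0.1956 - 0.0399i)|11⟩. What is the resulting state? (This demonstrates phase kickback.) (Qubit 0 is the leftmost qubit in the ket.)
0.9799|01⟩ + (-0.0399 - 0.1956i)|11⟩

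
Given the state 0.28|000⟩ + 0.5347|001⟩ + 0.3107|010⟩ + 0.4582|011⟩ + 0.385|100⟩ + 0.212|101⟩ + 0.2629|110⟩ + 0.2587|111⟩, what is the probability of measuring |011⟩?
0.2099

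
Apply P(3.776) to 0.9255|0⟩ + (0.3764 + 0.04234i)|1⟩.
0.9255|0⟩ + (-0.2781 - 0.2572i)|1⟩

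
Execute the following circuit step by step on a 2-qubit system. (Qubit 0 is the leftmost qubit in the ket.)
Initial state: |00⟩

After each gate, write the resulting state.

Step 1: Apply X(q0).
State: |10⟩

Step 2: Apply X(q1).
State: |11⟩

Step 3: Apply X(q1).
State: |10⟩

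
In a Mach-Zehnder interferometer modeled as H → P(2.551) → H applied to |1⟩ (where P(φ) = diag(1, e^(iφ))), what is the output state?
(0.9153 - 0.2784i)|0⟩ + (0.08469 + 0.2784i)|1⟩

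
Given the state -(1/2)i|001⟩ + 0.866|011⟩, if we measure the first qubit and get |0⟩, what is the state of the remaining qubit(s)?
-0.5i|01⟩ + 0.866|11⟩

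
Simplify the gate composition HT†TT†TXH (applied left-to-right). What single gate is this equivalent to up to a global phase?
Z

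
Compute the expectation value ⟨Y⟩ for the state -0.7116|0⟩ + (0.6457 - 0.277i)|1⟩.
0.3942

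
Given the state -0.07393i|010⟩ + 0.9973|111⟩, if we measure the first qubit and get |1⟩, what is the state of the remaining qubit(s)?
|11⟩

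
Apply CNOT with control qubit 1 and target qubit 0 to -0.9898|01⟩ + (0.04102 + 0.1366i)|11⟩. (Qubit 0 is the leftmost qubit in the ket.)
(0.04102 + 0.1366i)|01⟩ - 0.9898|11⟩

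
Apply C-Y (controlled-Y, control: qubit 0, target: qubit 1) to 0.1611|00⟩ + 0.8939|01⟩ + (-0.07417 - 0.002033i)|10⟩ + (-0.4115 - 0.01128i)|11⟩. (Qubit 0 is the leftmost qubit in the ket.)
0.1611|00⟩ + 0.8939|01⟩ + (-0.01128 + 0.4115i)|10⟩ + (0.002033 - 0.07417i)|11⟩

C-Y leaves the control-|0⟩ kets |00⟩, |01⟩ unchanged and applies Y to qubit 1 on the control-|1⟩ pair (|10⟩, |11⟩).
Y = [[0, -i], [i, 0]].
With a = amp(|10⟩) = (-0.07417 - 0.002033i) and b = amp(|11⟩) = (-0.4115 - 0.01128i):
new amp(|10⟩) = (-i)·b = (-0.01128 + 0.4115i)
new amp(|11⟩) = (i)·a = (0.002033 - 0.07417i)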